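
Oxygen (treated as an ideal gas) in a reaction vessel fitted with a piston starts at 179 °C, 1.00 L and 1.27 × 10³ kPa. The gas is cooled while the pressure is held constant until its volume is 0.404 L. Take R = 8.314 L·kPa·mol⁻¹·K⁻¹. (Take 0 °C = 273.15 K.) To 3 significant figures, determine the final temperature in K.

T₂ ≈ 183 K

Convert: T₁ = 452.1 K.
Isobaric, so V/T is constant: P₂ = P₁; T₂ = T₁·(V₂/V₁) = 182.7 K.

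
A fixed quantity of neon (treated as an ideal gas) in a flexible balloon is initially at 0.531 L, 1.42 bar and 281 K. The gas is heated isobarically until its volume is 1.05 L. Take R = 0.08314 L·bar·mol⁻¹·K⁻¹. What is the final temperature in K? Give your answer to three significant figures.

P constant ⇒ V ∝ T: P₂ = P₁; T₂ = T₁·(V₂/V₁) = 555.6 K.

T₂ ≈ 556 K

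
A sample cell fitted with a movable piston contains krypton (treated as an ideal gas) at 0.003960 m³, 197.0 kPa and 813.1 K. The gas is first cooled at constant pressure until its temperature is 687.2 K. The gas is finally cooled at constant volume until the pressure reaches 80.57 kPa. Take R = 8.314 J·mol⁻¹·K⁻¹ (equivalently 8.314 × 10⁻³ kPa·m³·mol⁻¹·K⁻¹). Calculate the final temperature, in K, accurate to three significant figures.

T₃ ≈ 281 K

Isobaric, so V/T is constant: P₂ = P₁; V₂ = V₁·(T₂/T₁) = 0.003347 m³.
Isochoric, so P/T is constant: V₃ = V₂; T₃ = T₂·(P₃/P₂) = 281.1 K.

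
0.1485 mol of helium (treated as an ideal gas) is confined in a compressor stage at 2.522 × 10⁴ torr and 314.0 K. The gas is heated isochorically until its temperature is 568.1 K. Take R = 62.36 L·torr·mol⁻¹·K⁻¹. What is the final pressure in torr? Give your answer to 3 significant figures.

P₂ ≈ 4.56e+04 torr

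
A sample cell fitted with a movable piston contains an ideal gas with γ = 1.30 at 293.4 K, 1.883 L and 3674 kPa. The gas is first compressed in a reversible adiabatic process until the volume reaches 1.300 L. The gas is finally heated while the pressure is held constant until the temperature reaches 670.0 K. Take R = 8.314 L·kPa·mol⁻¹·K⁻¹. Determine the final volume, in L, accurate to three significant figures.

Reversible adiabatic, γ = 1.30: T₂ = T₁·(V₁/V₂)^(γ−1) = 327.9 K; P₂ = P₁·(V₁/V₂)^γ = 5947 kPa.
Isobaric, so V/T is constant: P₃ = P₂; V₃ = V₂·(T₃/T₂) = 2.656 L.

V₃ ≈ 2.66 L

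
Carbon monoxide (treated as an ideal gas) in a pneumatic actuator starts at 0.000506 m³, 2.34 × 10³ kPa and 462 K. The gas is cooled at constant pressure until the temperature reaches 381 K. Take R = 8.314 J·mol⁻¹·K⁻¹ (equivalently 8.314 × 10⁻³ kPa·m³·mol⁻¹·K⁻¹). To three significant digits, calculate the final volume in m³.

P constant ⇒ V ∝ T: P₂ = P₁; V₂ = V₁·(T₂/T₁) = 0.0004173 m³.

V₂ ≈ 0.000417 m³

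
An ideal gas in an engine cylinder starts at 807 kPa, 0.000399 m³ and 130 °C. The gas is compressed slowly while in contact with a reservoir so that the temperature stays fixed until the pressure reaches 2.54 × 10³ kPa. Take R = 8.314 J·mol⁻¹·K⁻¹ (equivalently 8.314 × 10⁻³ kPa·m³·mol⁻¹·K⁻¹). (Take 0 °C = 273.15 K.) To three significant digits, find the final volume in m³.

V₂ ≈ 0.000127 m³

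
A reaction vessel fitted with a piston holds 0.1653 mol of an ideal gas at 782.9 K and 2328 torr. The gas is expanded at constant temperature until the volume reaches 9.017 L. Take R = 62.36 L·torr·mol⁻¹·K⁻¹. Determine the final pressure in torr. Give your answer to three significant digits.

From PV = nRT: V₁ = nRT₁/P₁ = 3.467 L.
Isothermal, so P V is constant: T₂ = T₁; P₂ = P₁·(V₁/V₂) = 895.0 torr.

P₂ ≈ 895 torr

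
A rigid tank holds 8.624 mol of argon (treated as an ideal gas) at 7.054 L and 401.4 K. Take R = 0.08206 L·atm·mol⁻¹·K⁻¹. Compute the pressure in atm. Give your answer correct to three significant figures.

P ≈ 40.3 atm

PV = nRT ⇒ P = nRT/V = (8.624 × 0.08206 × 401.4) / 7.054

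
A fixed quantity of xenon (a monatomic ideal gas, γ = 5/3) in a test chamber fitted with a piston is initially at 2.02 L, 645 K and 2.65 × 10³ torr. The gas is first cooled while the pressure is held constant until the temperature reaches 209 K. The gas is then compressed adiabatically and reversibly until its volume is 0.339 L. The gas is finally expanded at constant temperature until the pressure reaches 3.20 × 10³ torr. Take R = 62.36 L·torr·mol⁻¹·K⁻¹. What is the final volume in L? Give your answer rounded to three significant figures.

V₄ ≈ 0.840 L

P constant ⇒ V ∝ T: P₂ = P₁; V₂ = V₁·(T₂/T₁) = 0.6545 L.
Adiabatic (γ = 5/3), T V^(γ−1) and P V^γ constant: T₃ = T₂·(V₂/V₃)^(γ−1) = 324.1 K; P₃ = P₂·(V₂/V₃)^γ = 7934 torr.
Isothermal, so P V is constant: T₄ = T₃; V₄ = V₃·(P₃/P₄) = 0.8405 L.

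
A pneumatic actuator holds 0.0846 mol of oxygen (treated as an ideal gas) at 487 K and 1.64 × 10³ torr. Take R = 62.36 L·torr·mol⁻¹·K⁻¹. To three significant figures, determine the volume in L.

V ≈ 1.57 L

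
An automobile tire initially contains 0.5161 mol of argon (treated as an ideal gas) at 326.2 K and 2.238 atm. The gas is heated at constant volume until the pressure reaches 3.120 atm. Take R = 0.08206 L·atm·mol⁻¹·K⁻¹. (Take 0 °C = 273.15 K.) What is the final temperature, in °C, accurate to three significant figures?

From PV = nRT: V₁ = nRT₁/P₁ = 6.173 L.
Isochoric, so P/T is constant: V₂ = V₁; T₂ = T₁·(P₂/P₁) = 454.8 K.

T₂ ≈ 182 °C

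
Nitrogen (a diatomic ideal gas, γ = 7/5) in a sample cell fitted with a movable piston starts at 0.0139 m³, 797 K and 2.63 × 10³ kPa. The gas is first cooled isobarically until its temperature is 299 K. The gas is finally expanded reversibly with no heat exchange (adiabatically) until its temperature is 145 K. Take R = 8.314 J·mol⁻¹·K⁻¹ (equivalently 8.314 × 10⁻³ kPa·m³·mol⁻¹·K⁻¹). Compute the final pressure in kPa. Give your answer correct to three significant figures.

P₃ ≈ 209 kPa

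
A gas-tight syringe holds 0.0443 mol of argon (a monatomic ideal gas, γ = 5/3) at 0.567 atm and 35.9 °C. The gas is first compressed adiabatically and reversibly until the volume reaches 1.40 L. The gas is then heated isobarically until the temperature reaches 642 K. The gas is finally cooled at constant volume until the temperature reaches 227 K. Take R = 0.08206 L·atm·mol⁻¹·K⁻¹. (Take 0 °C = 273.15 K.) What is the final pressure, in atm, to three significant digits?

Convert: T₁ = 309.0 K.
From PV = nRT: V₁ = nRT₁/P₁ = 1.981 L.
Reversible adiabatic, γ = 5/3: T₂ = T₁·(V₁/V₂)^(γ−1) = 389.6 K; P₂ = P₁·(V₁/V₂)^γ = 1.012 atm.
P constant ⇒ V ∝ T: P₃ = P₂; V₃ = V₂·(T₃/T₂) = 2.307 L.
Isochoric, so P/T is constant: V₄ = V₃; P₄ = P₃·(T₄/T₃) = 0.3577 atm.

P₄ ≈ 0.358 atm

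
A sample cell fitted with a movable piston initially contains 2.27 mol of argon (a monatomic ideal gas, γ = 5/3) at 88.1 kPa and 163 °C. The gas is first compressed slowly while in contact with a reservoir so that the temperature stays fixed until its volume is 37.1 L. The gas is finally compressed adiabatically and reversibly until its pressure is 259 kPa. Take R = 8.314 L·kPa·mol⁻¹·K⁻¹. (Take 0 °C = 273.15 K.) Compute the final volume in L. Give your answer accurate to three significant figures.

V₃ ≈ 33.8 L

Convert: T₁ = 436.1 K.
From PV = nRT: V₁ = nRT₁/P₁ = 93.43 L.
T constant ⇒ Boyle's law P V = const: T₂ = T₁; P₂ = P₁·(V₁/V₂) = 221.9 kPa.
Reversible adiabatic, γ = 5/3: T₃ = T₂·(P₃/P₂)^((γ−1)/γ) = 464.0 K; V₃ = V₂·(P₂/P₃)^(1/γ) = 33.81 L.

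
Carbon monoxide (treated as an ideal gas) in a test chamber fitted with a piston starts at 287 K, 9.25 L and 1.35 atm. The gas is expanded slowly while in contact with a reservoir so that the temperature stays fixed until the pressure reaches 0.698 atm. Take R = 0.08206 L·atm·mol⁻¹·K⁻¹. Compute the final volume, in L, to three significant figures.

V₂ ≈ 17.9 L

Isothermal, so P V is constant: T₂ = T₁; V₂ = V₁·(P₁/P₂) = 17.89 L.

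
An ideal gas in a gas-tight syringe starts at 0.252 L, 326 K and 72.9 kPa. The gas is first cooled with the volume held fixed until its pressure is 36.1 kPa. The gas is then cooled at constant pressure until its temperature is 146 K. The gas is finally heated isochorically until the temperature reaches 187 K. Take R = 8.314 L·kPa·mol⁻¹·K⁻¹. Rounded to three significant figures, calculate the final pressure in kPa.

V constant ⇒ P ∝ T: V₂ = V₁; T₂ = T₁·(P₂/P₁) = 161.4 K.
Isobaric, so V/T is constant: P₃ = P₂; V₃ = V₂·(T₃/T₂) = 0.2279 L.
V constant ⇒ P ∝ T: V₄ = V₃; P₄ = P₃·(T₄/T₃) = 46.24 kPa.

P₄ ≈ 46.2 kPa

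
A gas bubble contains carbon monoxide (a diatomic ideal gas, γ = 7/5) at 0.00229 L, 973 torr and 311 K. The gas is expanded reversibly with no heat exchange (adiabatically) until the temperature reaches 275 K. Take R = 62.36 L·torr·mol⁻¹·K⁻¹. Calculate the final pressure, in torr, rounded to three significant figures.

P₂ ≈ 633 torr

Adiabatic (γ = 7/5), T V^(γ−1) and P V^γ constant: P₂ = P₁·(T₂/T₁)^(γ/(γ−1)) = 632.6 torr; V₂ = V₁·(T₁/T₂)^(1/(γ−1)) = 0.003115 L.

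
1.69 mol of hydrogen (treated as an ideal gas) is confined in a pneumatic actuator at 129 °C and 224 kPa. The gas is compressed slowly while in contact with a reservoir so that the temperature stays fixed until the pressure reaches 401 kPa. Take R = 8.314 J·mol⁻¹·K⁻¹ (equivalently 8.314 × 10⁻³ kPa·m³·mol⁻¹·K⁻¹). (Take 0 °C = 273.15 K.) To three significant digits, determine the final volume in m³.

V₂ ≈ 0.0141 m³

Convert: T₁ = 402.1 K.
From PV = nRT: V₁ = nRT₁/P₁ = 0.02523 m³.
Isothermal, so P V is constant: T₂ = T₁; V₂ = V₁·(P₁/P₂) = 0.01409 m³.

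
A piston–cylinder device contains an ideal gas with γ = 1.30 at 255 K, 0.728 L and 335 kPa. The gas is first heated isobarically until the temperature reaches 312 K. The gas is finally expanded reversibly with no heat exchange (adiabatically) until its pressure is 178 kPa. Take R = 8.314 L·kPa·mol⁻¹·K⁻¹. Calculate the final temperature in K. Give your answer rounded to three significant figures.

Isobaric, so V/T is constant: P₂ = P₁; V₂ = V₁·(T₂/T₁) = 0.8907 L.
Reversible adiabatic, γ = 1.30: T₃ = T₂·(P₃/P₂)^((γ−1)/γ) = 269.6 K; V₃ = V₂·(P₂/P₃)^(1/γ) = 1.449 L.

T₃ ≈ 270 K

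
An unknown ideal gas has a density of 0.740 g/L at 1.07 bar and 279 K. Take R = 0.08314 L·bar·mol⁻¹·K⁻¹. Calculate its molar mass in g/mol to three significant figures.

M ≈ 16.0 g/mol

ρ = PM/(RT) ⇒ M = ρRT/P = (0.740 × 0.08314 × 279.0) / 1.07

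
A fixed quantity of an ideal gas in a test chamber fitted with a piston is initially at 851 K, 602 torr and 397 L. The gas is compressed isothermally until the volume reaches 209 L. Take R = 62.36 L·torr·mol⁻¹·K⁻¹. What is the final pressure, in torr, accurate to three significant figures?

P₂ ≈ 1.14e+03 torr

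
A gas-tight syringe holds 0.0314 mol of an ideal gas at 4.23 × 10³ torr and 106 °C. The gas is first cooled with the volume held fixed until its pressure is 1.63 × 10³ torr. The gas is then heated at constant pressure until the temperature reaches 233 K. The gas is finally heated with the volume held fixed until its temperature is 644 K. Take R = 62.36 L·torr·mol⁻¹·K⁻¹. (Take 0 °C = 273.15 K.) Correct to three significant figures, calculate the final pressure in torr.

P₄ ≈ 4.51e+03 torr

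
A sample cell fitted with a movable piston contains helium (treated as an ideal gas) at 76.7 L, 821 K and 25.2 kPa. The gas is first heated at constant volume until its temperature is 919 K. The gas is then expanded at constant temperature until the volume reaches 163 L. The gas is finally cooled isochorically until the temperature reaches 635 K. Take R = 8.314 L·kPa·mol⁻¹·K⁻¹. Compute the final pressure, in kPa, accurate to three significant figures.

P₄ ≈ 9.17 kPa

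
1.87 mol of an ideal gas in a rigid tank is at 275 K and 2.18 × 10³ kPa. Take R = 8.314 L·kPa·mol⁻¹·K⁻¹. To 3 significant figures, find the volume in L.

PV = nRT ⇒ V = nRT/P = (1.87 × 8.314 × 275) / 2.18e+03

V ≈ 1.96 L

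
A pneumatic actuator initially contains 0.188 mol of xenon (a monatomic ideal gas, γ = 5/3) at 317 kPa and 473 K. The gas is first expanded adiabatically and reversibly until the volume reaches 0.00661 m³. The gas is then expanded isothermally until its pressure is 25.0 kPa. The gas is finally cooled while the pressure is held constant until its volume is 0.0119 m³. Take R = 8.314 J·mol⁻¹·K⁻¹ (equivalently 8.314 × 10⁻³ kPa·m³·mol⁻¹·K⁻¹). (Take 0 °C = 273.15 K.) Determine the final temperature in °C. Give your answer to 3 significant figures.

T₄ ≈ -82.8 °C

From PV = nRT: V₁ = nRT₁/P₁ = 0.002332 m³.
Reversible adiabatic, γ = 5/3: T₂ = T₁·(V₁/V₂)^(γ−1) = 236.2 K; P₂ = P₁·(V₁/V₂)^γ = 55.85 kPa.
T constant ⇒ Boyle's law P V = const: T₃ = T₂; V₃ = V₂·(P₂/P₃) = 0.01477 m³.
P constant ⇒ V ∝ T: P₄ = P₃; T₄ = T₃·(V₄/V₃) = 190.3 K.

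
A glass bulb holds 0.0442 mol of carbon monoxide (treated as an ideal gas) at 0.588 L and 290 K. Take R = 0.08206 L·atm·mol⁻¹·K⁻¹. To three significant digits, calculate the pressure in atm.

PV = nRT ⇒ P = nRT/V = (0.0442 × 0.08206 × 290) / 0.588

P ≈ 1.79 atm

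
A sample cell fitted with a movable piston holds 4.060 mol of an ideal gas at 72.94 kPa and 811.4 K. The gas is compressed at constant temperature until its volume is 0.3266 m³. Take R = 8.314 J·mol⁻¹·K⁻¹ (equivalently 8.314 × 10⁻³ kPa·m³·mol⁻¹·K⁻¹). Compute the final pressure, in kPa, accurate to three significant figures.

P₂ ≈ 83.9 kPa

From PV = nRT: V₁ = nRT₁/P₁ = 0.3755 m³.
T constant ⇒ Boyle's law P V = const: T₂ = T₁; P₂ = P₁·(V₁/V₂) = 83.86 kPa.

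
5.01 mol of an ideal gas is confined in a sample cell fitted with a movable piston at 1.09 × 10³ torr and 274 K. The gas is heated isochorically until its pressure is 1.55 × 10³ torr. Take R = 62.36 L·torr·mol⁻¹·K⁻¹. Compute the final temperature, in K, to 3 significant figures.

T₂ ≈ 390 K

From PV = nRT: V₁ = nRT₁/P₁ = 78.54 L.
V constant ⇒ P ∝ T: V₂ = V₁; T₂ = T₁·(P₂/P₁) = 389.6 K.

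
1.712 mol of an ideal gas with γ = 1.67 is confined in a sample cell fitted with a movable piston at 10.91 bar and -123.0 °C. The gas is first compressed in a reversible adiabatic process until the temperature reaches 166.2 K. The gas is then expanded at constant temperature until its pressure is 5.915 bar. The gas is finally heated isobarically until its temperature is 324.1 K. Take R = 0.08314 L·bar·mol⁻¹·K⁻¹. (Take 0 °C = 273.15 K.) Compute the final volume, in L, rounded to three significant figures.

V₄ ≈ 7.80 L

Convert: T₁ = 150.1 K.
From PV = nRT: V₁ = nRT₁/P₁ = 1.959 L.
Reversible adiabatic, γ = 1.67: P₂ = P₁·(T₂/T₁)^(γ/(γ−1)) = 14.05 bar; V₂ = V₁·(T₁/T₂)^(1/(γ−1)) = 1.683 L.
Isothermal, so P V is constant: T₃ = T₂; V₃ = V₂·(P₂/P₃) = 3.999 L.
P constant ⇒ V ∝ T: P₄ = P₃; V₄ = V₃·(T₄/T₃) = 7.799 L.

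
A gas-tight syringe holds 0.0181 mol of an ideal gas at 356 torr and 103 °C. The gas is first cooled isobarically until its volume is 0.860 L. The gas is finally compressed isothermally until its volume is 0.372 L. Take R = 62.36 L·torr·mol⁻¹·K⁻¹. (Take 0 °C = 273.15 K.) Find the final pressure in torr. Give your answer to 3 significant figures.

P₃ ≈ 823 torr

Convert: T₁ = 376.1 K.
From PV = nRT: V₁ = nRT₁/P₁ = 1.193 L.
Isobaric, so V/T is constant: P₂ = P₁; T₂ = T₁·(V₂/V₁) = 271.2 K.
Isothermal, so P V is constant: T₃ = T₂; P₃ = P₂·(V₂/V₃) = 823.0 torr.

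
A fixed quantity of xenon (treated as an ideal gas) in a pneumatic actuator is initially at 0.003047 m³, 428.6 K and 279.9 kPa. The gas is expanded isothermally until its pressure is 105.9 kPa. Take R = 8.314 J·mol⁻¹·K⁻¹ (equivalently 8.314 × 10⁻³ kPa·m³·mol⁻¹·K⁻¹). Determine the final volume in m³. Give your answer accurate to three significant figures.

V₂ ≈ 0.00805 m³

Isothermal, so P V is constant: T₂ = T₁; V₂ = V₁·(P₁/P₂) = 0.008053 m³.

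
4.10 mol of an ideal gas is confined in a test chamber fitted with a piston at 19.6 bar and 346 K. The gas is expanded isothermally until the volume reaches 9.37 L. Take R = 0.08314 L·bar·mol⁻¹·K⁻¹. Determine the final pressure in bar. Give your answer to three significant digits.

From PV = nRT: V₁ = nRT₁/P₁ = 6.017 L.
T constant ⇒ Boyle's law P V = const: T₂ = T₁; P₂ = P₁·(V₁/V₂) = 12.59 bar.

P₂ ≈ 12.6 bar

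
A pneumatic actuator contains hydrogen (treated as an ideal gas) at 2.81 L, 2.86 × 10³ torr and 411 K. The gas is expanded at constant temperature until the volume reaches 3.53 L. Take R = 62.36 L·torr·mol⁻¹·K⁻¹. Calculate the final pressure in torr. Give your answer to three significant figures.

P₂ ≈ 2.28e+03 torr

T constant ⇒ Boyle's law P V = const: T₂ = T₁; P₂ = P₁·(V₁/V₂) = 2277 torr.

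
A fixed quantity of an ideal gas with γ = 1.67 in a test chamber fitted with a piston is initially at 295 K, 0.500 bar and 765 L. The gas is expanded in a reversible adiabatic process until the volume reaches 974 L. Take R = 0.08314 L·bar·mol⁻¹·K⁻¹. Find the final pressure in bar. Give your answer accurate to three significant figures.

P₂ ≈ 0.334 bar

Adiabatic (γ = 1.67), T V^(γ−1) and P V^γ constant: T₂ = T₁·(V₁/V₂)^(γ−1) = 250.9 K; P₂ = P₁·(V₁/V₂)^γ = 0.3340 bar.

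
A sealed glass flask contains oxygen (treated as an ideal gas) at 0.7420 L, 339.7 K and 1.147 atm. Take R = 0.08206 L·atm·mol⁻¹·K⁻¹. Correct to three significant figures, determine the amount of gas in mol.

n ≈ 0.0305 mol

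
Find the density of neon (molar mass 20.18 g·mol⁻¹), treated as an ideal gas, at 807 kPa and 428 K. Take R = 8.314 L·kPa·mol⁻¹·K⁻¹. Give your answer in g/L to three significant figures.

ρ = PM/(RT) = (807 × 20.18) / (8.314 × 428.0)

ρ ≈ 4.58 g/L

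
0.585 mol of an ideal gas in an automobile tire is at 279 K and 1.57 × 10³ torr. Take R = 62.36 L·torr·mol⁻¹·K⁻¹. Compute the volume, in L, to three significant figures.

V ≈ 6.48 L

PV = nRT ⇒ V = nRT/P = (0.585 × 62.36 × 279) / 1.57e+03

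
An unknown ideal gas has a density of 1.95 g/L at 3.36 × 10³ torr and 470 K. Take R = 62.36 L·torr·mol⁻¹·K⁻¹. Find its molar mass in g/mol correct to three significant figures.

M ≈ 17.0 g/mol

ρ = PM/(RT) ⇒ M = ρRT/P = (1.95 × 62.36 × 470.0) / 3.36e+03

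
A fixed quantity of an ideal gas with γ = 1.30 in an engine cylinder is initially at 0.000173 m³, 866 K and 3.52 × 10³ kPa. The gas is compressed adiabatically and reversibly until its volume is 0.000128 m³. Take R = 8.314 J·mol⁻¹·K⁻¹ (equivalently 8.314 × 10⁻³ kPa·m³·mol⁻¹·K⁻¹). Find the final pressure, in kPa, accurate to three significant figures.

P₂ ≈ 5.21e+03 kPa

Reversible adiabatic, γ = 1.30: T₂ = T₁·(V₁/V₂)^(γ−1) = 947.9 K; P₂ = P₁·(V₁/V₂)^γ = 5208 kPa.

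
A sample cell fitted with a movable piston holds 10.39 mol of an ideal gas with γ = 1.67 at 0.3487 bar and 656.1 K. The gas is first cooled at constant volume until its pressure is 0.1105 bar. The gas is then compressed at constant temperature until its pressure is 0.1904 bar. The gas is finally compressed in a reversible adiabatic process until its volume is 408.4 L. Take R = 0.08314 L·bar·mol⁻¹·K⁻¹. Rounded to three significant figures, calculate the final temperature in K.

T₄ ≈ 364 K

From PV = nRT: V₁ = nRT₁/P₁ = 1625 L.
Isochoric, so P/T is constant: V₂ = V₁; T₂ = T₁·(P₂/P₁) = 207.9 K.
Isothermal, so P V is constant: T₃ = T₂; V₃ = V₂·(P₂/P₃) = 943.3 L.
Reversible adiabatic, γ = 1.67: T₄ = T₃·(V₃/V₄)^(γ−1) = 364.3 K; P₄ = P₃·(V₃/V₄)^γ = 0.7706 bar.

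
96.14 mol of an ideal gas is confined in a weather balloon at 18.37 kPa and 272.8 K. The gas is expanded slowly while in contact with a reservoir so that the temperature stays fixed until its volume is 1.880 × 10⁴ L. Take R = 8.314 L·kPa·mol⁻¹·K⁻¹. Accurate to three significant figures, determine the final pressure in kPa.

P₂ ≈ 11.6 kPa

From PV = nRT: V₁ = nRT₁/P₁ = 1.187e+04 L.
Isothermal, so P V is constant: T₂ = T₁; P₂ = P₁·(V₁/V₂) = 11.60 kPa.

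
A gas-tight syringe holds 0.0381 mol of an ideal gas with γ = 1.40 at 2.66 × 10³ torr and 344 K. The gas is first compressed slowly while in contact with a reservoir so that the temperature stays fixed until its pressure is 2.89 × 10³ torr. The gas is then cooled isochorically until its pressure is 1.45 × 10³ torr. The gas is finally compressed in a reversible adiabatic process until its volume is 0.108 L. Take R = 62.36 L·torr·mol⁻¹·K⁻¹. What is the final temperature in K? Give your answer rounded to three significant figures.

From PV = nRT: V₁ = nRT₁/P₁ = 0.3073 L.
T constant ⇒ Boyle's law P V = const: T₂ = T₁; V₂ = V₁·(P₁/P₂) = 0.2828 L.
V constant ⇒ P ∝ T: V₃ = V₂; T₃ = T₂·(P₃/P₂) = 172.6 K.
Reversible adiabatic, γ = 1.40: T₄ = T₃·(V₃/V₄)^(γ−1) = 253.7 K; P₄ = P₃·(V₃/V₄)^γ = 5580 torr.

T₄ ≈ 254 K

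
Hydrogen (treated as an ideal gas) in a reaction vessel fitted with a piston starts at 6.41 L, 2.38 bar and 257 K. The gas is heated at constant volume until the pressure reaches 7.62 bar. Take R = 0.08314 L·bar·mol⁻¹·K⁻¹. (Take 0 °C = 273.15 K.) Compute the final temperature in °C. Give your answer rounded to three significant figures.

T₂ ≈ 550 °C

V constant ⇒ P ∝ T: V₂ = V₁; T₂ = T₁·(P₂/P₁) = 822.8 K.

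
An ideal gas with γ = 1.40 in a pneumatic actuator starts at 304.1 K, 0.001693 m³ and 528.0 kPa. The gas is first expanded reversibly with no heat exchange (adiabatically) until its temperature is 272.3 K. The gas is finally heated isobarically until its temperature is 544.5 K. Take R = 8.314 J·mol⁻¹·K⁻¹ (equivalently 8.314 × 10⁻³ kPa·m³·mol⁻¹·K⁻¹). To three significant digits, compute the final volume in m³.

Reversible adiabatic, γ = 1.40: P₂ = P₁·(T₂/T₁)^(γ/(γ−1)) = 358.7 kPa; V₂ = V₁·(T₁/T₂)^(1/(γ−1)) = 0.002231 m³.
P constant ⇒ V ∝ T: P₃ = P₂; V₃ = V₂·(T₃/T₂) = 0.004462 m³.

V₃ ≈ 0.00446 m³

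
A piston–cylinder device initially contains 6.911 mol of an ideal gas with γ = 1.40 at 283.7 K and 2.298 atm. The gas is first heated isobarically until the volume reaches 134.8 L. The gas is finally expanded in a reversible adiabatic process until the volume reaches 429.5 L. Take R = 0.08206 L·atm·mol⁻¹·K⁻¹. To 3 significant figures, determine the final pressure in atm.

P₃ ≈ 0.454 atm

From PV = nRT: V₁ = nRT₁/P₁ = 70.01 L.
P constant ⇒ V ∝ T: P₂ = P₁; T₂ = T₁·(V₂/V₁) = 546.2 K.
Adiabatic (γ = 1.40), T V^(γ−1) and P V^γ constant: T₃ = T₂·(V₂/V₃)^(γ−1) = 343.6 K; P₃ = P₂·(V₂/V₃)^γ = 0.4537 atm.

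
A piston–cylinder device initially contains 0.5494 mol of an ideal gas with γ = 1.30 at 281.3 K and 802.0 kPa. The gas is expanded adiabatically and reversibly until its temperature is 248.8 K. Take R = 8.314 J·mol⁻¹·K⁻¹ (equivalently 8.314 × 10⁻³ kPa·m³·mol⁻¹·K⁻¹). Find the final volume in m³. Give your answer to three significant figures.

From PV = nRT: V₁ = nRT₁/P₁ = 0.001602 m³.
Reversible adiabatic, γ = 1.30: P₂ = P₁·(T₂/T₁)^(γ/(γ−1)) = 471.1 kPa; V₂ = V₁·(T₁/T₂)^(1/(γ−1)) = 0.002412 m³.

V₂ ≈ 0.00241 m³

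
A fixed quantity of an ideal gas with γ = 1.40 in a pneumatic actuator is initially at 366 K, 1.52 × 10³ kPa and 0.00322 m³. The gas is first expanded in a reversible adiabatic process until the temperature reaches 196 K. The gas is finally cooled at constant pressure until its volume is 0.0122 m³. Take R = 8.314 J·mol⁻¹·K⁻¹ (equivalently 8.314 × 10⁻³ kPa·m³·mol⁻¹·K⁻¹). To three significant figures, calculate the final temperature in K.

T₃ ≈ 156 K

Adiabatic (γ = 1.40), T V^(γ−1) and P V^γ constant: P₂ = P₁·(T₂/T₁)^(γ/(γ−1)) = 170.8 kPa; V₂ = V₁·(T₁/T₂)^(1/(γ−1)) = 0.01534 m³.
Isobaric, so V/T is constant: P₃ = P₂; T₃ = T₂·(V₃/V₂) = 155.8 K.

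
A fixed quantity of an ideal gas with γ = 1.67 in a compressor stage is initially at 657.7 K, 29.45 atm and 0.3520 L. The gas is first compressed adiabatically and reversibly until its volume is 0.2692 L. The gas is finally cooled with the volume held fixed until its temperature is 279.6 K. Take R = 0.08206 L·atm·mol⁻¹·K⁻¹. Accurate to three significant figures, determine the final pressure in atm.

P₃ ≈ 16.4 atm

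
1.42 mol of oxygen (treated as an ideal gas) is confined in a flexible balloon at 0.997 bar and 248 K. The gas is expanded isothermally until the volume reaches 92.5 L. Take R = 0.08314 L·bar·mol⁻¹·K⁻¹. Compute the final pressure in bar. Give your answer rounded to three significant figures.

From PV = nRT: V₁ = nRT₁/P₁ = 29.37 L.
Isothermal, so P V is constant: T₂ = T₁; P₂ = P₁·(V₁/V₂) = 0.3165 bar.

P₂ ≈ 0.317 bar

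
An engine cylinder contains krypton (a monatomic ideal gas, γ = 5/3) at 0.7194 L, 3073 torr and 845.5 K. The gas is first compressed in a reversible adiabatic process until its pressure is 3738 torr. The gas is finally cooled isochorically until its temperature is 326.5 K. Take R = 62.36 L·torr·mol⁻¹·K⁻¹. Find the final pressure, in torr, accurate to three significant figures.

P₃ ≈ 1.33e+03 torr

Reversible adiabatic, γ = 5/3: T₂ = T₁·(P₂/P₁)^((γ−1)/γ) = 914.4 K; V₂ = V₁·(P₁/P₂)^(1/γ) = 0.6396 L.
V constant ⇒ P ∝ T: V₃ = V₂; P₃ = P₂·(T₃/T₂) = 1335 torr.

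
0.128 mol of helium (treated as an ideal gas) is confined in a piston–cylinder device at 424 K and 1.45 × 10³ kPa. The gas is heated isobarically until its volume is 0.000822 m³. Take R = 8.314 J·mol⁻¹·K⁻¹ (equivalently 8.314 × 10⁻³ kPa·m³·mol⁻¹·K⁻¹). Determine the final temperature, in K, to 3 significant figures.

From PV = nRT: V₁ = nRT₁/P₁ = 0.0003112 m³.
Isobaric, so V/T is constant: P₂ = P₁; T₂ = T₁·(V₂/V₁) = 1120 K.

T₂ ≈ 1.12e+03 K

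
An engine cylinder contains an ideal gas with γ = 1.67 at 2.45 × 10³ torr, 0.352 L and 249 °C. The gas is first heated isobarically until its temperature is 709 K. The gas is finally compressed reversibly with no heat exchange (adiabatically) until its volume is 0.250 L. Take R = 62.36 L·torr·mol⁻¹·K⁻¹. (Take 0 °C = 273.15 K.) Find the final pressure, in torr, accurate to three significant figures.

Convert: T₁ = 522.1 K.
Isobaric, so V/T is constant: P₂ = P₁; V₂ = V₁·(T₂/T₁) = 0.4780 L.
Adiabatic (γ = 1.67), T V^(γ−1) and P V^γ constant: T₃ = T₂·(V₂/V₃)^(γ−1) = 1095 K; P₃ = P₂·(V₂/V₃)^γ = 7231 torr.

P₃ ≈ 7.23e+03 torr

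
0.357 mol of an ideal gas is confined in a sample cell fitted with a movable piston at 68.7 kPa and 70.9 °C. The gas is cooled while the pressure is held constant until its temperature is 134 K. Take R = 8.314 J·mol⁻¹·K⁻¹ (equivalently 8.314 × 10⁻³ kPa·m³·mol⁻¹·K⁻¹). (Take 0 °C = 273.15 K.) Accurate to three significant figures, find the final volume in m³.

V₂ ≈ 0.00579 m³

Convert: T₁ = 344.0 K.
From PV = nRT: V₁ = nRT₁/P₁ = 0.01486 m³.
Isobaric, so V/T is constant: P₂ = P₁; V₂ = V₁·(T₂/T₁) = 0.005789 m³.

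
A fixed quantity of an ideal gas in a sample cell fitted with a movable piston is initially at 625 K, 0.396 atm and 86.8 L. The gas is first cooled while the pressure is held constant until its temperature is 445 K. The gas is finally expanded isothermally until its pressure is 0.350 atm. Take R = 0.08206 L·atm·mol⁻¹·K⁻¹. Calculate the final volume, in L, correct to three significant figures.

Isobaric, so V/T is constant: P₂ = P₁; V₂ = V₁·(T₂/T₁) = 61.80 L.
Isothermal, so P V is constant: T₃ = T₂; V₃ = V₂·(P₂/P₃) = 69.92 L.

V₃ ≈ 69.9 L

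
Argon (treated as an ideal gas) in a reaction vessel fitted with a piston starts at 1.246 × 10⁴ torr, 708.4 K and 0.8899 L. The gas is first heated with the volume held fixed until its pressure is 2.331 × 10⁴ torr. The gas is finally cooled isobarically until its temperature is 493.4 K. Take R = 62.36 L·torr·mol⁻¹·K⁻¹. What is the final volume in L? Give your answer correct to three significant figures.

V₃ ≈ 0.331 L

V constant ⇒ P ∝ T: V₂ = V₁; T₂ = T₁·(P₂/P₁) = 1325 K.
P constant ⇒ V ∝ T: P₃ = P₂; V₃ = V₂·(T₃/T₂) = 0.3313 L.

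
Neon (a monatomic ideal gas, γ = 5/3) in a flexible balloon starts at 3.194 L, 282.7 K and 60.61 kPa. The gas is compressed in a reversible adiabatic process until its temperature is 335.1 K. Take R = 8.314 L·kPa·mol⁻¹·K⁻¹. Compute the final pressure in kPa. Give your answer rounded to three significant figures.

P₂ ≈ 92.7 kPa

Adiabatic (γ = 5/3), T V^(γ−1) and P V^γ constant: P₂ = P₁·(T₂/T₁)^(γ/(γ−1)) = 92.72 kPa; V₂ = V₁·(T₁/T₂)^(1/(γ−1)) = 2.475 L.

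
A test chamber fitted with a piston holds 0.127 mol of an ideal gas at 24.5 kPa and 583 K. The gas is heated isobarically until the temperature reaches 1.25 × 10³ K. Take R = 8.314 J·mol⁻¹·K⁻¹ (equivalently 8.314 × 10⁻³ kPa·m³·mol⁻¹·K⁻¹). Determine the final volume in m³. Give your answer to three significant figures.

V₂ ≈ 0.0539 m³

From PV = nRT: V₁ = nRT₁/P₁ = 0.02513 m³.
P constant ⇒ V ∝ T: P₂ = P₁; V₂ = V₁·(T₂/T₁) = 0.05387 m³.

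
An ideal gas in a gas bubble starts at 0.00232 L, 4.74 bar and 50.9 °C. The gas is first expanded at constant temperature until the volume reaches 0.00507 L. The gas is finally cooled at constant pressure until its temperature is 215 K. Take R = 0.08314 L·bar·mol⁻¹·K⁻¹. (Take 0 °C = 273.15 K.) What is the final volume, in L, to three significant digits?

Convert: T₁ = 324.0 K.
T constant ⇒ Boyle's law P V = const: T₂ = T₁; P₂ = P₁·(V₁/V₂) = 2.169 bar.
P constant ⇒ V ∝ T: P₃ = P₂; V₃ = V₂·(T₃/T₂) = 0.003364 L.

V₃ ≈ 0.00336 L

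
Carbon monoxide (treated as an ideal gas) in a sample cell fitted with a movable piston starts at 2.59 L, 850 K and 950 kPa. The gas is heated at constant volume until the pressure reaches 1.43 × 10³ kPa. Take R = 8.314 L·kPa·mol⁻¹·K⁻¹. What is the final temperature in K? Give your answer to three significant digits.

T₂ ≈ 1.28e+03 K

Isochoric, so P/T is constant: V₂ = V₁; T₂ = T₁·(P₂/P₁) = 1279 K.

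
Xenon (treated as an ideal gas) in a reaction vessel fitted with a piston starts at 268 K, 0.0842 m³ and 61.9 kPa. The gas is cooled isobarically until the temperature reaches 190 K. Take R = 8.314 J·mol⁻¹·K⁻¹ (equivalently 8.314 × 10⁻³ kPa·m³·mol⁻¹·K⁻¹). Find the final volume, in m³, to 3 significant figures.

Isobaric, so V/T is constant: P₂ = P₁; V₂ = V₁·(T₂/T₁) = 0.05969 m³.

V₂ ≈ 0.0597 m³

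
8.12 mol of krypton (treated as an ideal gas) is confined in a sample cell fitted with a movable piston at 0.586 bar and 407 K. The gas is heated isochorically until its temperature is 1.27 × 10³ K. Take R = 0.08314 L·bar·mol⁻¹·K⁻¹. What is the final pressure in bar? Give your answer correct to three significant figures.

P₂ ≈ 1.83 bar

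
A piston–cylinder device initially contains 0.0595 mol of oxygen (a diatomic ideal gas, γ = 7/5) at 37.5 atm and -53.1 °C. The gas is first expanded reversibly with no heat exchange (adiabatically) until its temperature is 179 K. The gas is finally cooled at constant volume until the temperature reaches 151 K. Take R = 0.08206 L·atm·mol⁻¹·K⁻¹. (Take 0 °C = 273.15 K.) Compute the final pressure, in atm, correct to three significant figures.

P₃ ≈ 15.4 atm

Convert: T₁ = 220.0 K.
From PV = nRT: V₁ = nRT₁/P₁ = 0.02865 L.
Adiabatic (γ = 7/5), T V^(γ−1) and P V^γ constant: P₂ = P₁·(T₂/T₁)^(γ/(γ−1)) = 18.21 atm; V₂ = V₁·(T₁/T₂)^(1/(γ−1)) = 0.04801 L.
Isochoric, so P/T is constant: V₃ = V₂; P₃ = P₂·(T₃/T₂) = 15.36 atm.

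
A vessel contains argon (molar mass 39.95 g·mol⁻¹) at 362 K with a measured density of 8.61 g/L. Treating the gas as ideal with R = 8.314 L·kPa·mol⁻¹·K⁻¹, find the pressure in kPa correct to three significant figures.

P ≈ 649 kPa

ρ = PM/(RT) ⇒ P = ρRT/M = (8.61 × 8.314 × 362.0) / 39.95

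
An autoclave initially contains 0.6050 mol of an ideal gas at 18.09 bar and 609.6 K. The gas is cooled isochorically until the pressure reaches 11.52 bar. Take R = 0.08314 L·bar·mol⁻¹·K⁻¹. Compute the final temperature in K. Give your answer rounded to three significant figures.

T₂ ≈ 388 K

From PV = nRT: V₁ = nRT₁/P₁ = 1.695 L.
Isochoric, so P/T is constant: V₂ = V₁; T₂ = T₁·(P₂/P₁) = 388.2 K.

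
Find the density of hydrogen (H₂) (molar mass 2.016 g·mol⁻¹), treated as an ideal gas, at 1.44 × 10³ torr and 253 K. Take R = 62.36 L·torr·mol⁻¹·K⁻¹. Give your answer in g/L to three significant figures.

ρ ≈ 0.184 g/L

ρ = PM/(RT) = (1.44e+03 × 2.016) / (62.36 × 253.0)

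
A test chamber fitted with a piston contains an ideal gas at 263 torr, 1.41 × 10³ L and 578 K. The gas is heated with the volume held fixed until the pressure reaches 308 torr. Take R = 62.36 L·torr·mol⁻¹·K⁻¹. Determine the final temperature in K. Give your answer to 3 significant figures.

T₂ ≈ 677 K

Isochoric, so P/T is constant: V₂ = V₁; T₂ = T₁·(P₂/P₁) = 676.9 K.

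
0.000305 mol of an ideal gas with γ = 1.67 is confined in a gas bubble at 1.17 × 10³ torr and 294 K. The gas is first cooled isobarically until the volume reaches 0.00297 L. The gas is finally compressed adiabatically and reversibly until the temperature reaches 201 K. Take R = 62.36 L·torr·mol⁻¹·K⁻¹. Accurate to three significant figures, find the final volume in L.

V₃ ≈ 0.00258 L

From PV = nRT: V₁ = nRT₁/P₁ = 0.004779 L.
P constant ⇒ V ∝ T: P₂ = P₁; T₂ = T₁·(V₂/V₁) = 182.7 K.
Reversible adiabatic, γ = 1.67: P₃ = P₂·(T₃/T₂)^(γ/(γ−1)) = 1484 torr; V₃ = V₂·(T₂/T₃)^(1/(γ−1)) = 0.002576 L.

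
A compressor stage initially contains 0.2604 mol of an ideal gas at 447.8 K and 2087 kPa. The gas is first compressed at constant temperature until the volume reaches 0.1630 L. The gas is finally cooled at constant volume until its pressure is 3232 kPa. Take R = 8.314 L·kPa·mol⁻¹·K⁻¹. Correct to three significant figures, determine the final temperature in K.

T₃ ≈ 243 K

From PV = nRT: V₁ = nRT₁/P₁ = 0.4645 L.
Isothermal, so P V is constant: T₂ = T₁; P₂ = P₁·(V₁/V₂) = 5948 kPa.
Isochoric, so P/T is constant: V₃ = V₂; T₃ = T₂·(P₃/P₂) = 243.3 K.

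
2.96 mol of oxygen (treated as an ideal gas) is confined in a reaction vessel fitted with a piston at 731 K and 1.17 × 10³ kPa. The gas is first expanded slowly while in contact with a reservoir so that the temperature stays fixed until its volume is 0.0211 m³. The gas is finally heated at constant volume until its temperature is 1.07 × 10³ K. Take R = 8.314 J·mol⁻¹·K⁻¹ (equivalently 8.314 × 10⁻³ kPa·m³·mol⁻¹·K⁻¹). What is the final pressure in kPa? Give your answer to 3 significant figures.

From PV = nRT: V₁ = nRT₁/P₁ = 0.01538 m³.
T constant ⇒ Boyle's law P V = const: T₂ = T₁; P₂ = P₁·(V₁/V₂) = 852.6 kPa.
V constant ⇒ P ∝ T: V₃ = V₂; P₃ = P₂·(T₃/T₂) = 1248 kPa.

P₃ ≈ 1.25e+03 kPa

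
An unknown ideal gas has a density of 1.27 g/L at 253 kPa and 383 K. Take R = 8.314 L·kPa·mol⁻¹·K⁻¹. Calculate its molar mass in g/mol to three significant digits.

ρ = PM/(RT) ⇒ M = ρRT/P = (1.27 × 8.314 × 383.0) / 253

M ≈ 16.0 g/mol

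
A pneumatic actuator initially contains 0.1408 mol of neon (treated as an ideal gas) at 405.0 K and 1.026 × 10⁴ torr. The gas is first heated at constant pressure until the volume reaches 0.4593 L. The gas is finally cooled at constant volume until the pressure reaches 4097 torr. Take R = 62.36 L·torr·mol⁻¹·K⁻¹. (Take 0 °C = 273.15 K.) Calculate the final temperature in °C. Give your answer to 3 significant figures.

T₃ ≈ -58.8 °C

From PV = nRT: V₁ = nRT₁/P₁ = 0.3466 L.
P constant ⇒ V ∝ T: P₂ = P₁; T₂ = T₁·(V₂/V₁) = 536.7 K.
Isochoric, so P/T is constant: V₃ = V₂; T₃ = T₂·(P₃/P₂) = 214.3 K.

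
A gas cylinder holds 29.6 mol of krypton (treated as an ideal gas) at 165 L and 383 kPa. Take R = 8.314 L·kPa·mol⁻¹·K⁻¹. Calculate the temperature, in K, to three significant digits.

T ≈ 257 K

PV = nRT ⇒ T = PV/(nR) = (383 × 165) / (29.6 × 8.314)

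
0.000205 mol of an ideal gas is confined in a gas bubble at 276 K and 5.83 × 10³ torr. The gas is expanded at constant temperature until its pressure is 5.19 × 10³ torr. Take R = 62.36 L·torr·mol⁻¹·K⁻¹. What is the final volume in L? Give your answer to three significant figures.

V₂ ≈ 0.000680 L

From PV = nRT: V₁ = nRT₁/P₁ = 0.0006052 L.
T constant ⇒ Boyle's law P V = const: T₂ = T₁; V₂ = V₁·(P₁/P₂) = 0.0006798 L.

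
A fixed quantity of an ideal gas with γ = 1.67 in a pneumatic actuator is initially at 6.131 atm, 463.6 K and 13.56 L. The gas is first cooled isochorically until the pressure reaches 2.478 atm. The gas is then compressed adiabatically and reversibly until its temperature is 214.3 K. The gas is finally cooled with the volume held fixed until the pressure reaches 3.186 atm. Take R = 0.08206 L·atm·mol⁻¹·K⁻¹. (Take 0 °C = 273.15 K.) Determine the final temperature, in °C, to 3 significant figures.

T₄ ≈ -76.0 °C

Isochoric, so P/T is constant: V₂ = V₁; T₂ = T₁·(P₂/P₁) = 187.4 K.
Adiabatic (γ = 1.67), T V^(γ−1) and P V^γ constant: P₃ = P₂·(T₃/T₂)^(γ/(γ−1)) = 3.463 atm; V₃ = V₂·(T₂/T₃)^(1/(γ−1)) = 11.10 L.
Isochoric, so P/T is constant: V₄ = V₃; T₄ = T₃·(P₄/P₃) = 197.2 K.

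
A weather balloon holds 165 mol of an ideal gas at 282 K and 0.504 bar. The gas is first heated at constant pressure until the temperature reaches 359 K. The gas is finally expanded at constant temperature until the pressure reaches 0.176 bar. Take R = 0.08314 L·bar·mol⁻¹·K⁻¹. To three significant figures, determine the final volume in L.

V₃ ≈ 2.80e+04 L

From PV = nRT: V₁ = nRT₁/P₁ = 7676 L.
P constant ⇒ V ∝ T: P₂ = P₁; V₂ = V₁·(T₂/T₁) = 9771 L.
Isothermal, so P V is constant: T₃ = T₂; V₃ = V₂·(P₂/P₃) = 2.798e+04 L.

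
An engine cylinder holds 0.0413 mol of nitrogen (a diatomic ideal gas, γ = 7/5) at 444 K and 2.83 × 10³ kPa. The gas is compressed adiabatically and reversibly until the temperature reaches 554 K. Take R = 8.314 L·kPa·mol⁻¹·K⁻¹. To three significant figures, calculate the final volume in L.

From PV = nRT: V₁ = nRT₁/P₁ = 0.05387 L.
Reversible adiabatic, γ = 7/5: P₂ = P₁·(T₂/T₁)^(γ/(γ−1)) = 6141 kPa; V₂ = V₁·(T₁/T₂)^(1/(γ−1)) = 0.03098 L.

V₂ ≈ 0.0310 L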